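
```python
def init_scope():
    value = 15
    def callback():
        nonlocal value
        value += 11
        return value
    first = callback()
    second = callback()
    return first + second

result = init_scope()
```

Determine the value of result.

Step 1: value starts at 15.
Step 2: First call: value = 15 + 11 = 26, returns 26.
Step 3: Second call: value = 26 + 11 = 37, returns 37.
Step 4: result = 26 + 37 = 63

The answer is 63.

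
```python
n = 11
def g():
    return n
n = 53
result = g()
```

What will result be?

Step 1: n is first set to 11, then reassigned to 53.
Step 2: g() is called after the reassignment, so it looks up the current global n = 53.
Step 3: result = 53

The answer is 53.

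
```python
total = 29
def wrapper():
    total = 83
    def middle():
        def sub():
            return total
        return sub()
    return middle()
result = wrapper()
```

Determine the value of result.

Step 1: wrapper() defines total = 83. middle() and sub() have no local total.
Step 2: sub() checks local (none), enclosing middle() (none), enclosing wrapper() and finds total = 83.
Step 3: result = 83

The answer is 83.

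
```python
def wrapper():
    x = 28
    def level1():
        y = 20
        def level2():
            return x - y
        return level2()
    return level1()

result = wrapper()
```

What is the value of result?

Step 1: x = 28 in wrapper. y = 20 in level1.
Step 2: level2() reads x = 28 and y = 20 from enclosing scopes.
Step 3: result = 28 - 20 = 8

The answer is 8.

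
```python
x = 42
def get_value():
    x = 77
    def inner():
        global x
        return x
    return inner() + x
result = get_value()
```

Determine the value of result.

Step 1: Global x = 42. get_value() shadows with local x = 77.
Step 2: inner() uses global keyword, so inner() returns global x = 42.
Step 3: get_value() returns 42 + 77 = 119

The answer is 119.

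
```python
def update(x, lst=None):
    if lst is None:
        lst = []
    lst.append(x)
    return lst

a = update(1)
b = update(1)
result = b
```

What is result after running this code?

Step 1: None default with guard creates a NEW list each call.
Step 2: a = [1] (fresh list). b = [1] (another fresh list).
Step 3: result = [1] (this is the fix for mutable default)

The answer is [1].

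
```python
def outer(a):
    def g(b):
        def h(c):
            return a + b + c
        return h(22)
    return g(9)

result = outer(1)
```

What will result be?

Step 1: a = 1, b = 9, c = 22 across three nested scopes.
Step 2: h() accesses all three via LEGB rule.
Step 3: result = 1 + 9 + 22 = 32

The answer is 32.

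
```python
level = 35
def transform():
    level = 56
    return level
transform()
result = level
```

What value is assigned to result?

Step 1: level = 35 globally.
Step 2: transform() creates a LOCAL level = 56 (no global keyword!).
Step 3: The global level is unchanged. result = 35

The answer is 35.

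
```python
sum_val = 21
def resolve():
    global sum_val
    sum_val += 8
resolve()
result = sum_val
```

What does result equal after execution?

Step 1: sum_val = 21 globally.
Step 2: resolve() modifies global sum_val: sum_val += 8 = 29.
Step 3: result = 29

The answer is 29.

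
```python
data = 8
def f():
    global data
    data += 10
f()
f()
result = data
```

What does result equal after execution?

Step 1: data = 8.
Step 2: First f(): data = 8 + 10 = 18.
Step 3: Second f(): data = 18 + 10 = 28. result = 28

The answer is 28.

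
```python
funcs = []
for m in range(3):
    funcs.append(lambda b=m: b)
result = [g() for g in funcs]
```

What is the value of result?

Step 1: Default arg b=m captures m at each iteration.
Step 2: Each lambda has its own default: 0, 1, ..., 2.
Step 3: result = [0, 1, 2]

The answer is [0, 1, 2].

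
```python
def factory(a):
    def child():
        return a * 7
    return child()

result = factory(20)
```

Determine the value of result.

Step 1: factory(20) binds parameter a = 20.
Step 2: child() accesses a = 20 from enclosing scope.
Step 3: result = 20 * 7 = 140

The answer is 140.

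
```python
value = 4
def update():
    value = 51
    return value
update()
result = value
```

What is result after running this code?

Step 1: value = 4 globally.
Step 2: update() creates a LOCAL value = 51 (no global keyword!).
Step 3: The global value is unchanged. result = 4

The answer is 4.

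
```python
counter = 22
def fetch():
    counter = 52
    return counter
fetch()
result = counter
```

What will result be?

Step 1: counter = 22 globally.
Step 2: fetch() creates a LOCAL counter = 52 (no global keyword!).
Step 3: The global counter is unchanged. result = 22

The answer is 22.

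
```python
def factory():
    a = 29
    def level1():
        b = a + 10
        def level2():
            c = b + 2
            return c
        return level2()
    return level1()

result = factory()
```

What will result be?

Step 1: a = 29. b = a + 10 = 39.
Step 2: c = b + 2 = 39 + 2 = 41.
Step 3: result = 41

The answer is 41.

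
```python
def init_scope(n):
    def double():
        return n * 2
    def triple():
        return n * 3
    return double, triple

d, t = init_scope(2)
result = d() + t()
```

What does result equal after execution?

Step 1: Both closures capture the same n = 2.
Step 2: d() = 2 * 2 = 4, t() = 2 * 3 = 6.
Step 3: result = 4 + 6 = 10

The answer is 10.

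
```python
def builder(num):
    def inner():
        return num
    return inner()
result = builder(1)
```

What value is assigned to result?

Step 1: builder(1) binds parameter num = 1.
Step 2: inner() looks up num in enclosing scope and finds the parameter num = 1.
Step 3: result = 1

The answer is 1.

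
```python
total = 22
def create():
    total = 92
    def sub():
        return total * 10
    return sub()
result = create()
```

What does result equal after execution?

Step 1: create() shadows global total with total = 92.
Step 2: sub() finds total = 92 in enclosing scope, computes 92 * 10 = 920.
Step 3: result = 920

The answer is 920.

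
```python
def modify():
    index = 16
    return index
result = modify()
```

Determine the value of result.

Step 1: modify() defines index = 16 in its local scope.
Step 2: return index finds the local variable index = 16.
Step 3: result = 16

The answer is 16.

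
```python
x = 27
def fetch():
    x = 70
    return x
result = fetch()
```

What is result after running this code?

Step 1: Global x = 27.
Step 2: fetch() creates local x = 70, shadowing the global.
Step 3: Returns local x = 70. result = 70

The answer is 70.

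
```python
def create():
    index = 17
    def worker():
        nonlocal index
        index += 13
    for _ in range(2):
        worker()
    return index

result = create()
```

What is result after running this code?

Step 1: index = 17.
Step 2: worker() is called 2 times in a loop, each adding 13 via nonlocal.
Step 3: index = 17 + 13 * 2 = 43

The answer is 43.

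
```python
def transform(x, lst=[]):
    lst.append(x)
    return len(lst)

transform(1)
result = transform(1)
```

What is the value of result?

Step 1: Mutable default list persists between calls.
Step 2: First call: lst = [1], len = 1. Second call: lst = [1, 1], len = 2.
Step 3: result = 2

The answer is 2.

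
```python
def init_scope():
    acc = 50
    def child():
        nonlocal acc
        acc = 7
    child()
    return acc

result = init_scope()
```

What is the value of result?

Step 1: init_scope() sets acc = 50.
Step 2: child() uses nonlocal to reassign acc = 7.
Step 3: result = 7

The answer is 7.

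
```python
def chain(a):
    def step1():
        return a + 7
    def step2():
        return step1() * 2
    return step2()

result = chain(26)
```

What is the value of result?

Step 1: chain(26) captures a = 26.
Step 2: step2() calls step1() which returns 26 + 7 = 33.
Step 3: step2() returns 33 * 2 = 66

The answer is 66.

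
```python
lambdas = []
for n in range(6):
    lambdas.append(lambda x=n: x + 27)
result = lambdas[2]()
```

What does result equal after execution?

Step 1: Default argument x=n captures n's value at definition time.
Step 2: lambdas[2] was defined when n = 2, so x defaults to 2.
Step 3: result = 2 + 27 = 29 (default arg fixes the late binding issue)

The answer is 29.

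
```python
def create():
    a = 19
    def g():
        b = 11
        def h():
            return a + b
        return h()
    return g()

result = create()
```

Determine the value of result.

Step 1: create() defines a = 19. g() defines b = 11.
Step 2: h() accesses both from enclosing scopes: a = 19, b = 11.
Step 3: result = 19 + 11 = 30

The answer is 30.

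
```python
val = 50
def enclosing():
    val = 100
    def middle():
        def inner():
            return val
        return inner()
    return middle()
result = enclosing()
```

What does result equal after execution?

Step 1: enclosing() defines val = 100. middle() and inner() have no local val.
Step 2: inner() checks local (none), enclosing middle() (none), enclosing enclosing() and finds val = 100.
Step 3: result = 100

The answer is 100.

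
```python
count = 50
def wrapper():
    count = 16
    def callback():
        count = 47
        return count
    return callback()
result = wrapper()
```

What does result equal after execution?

Step 1: Three scopes define count: global (50), wrapper (16), callback (47).
Step 2: callback() has its own local count = 47, which shadows both enclosing and global.
Step 3: result = 47 (local wins in LEGB)

The answer is 47.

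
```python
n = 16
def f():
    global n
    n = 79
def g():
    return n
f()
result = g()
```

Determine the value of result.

Step 1: n = 16.
Step 2: f() sets global n = 79.
Step 3: g() reads global n = 79. result = 79

The answer is 79.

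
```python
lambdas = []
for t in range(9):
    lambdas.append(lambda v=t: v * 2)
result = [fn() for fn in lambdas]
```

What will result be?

Step 1: Default arg v=t captures t at each iteration.
Step 2: lambdas[k] has v defaulting to k, returns k * 2.
Step 3: result = [0, 2, 4, 6, 8, 10, 12, 14, 16]

The answer is [0, 2, 4, 6, 8, 10, 12, 14, 16].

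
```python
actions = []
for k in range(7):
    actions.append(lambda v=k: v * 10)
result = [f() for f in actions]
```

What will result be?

Step 1: Default arg v=k captures k at each iteration.
Step 2: actions[k] has v defaulting to k, returns k * 10.
Step 3: result = [0, 10, 20, 30, 40, 50, 60]

The answer is [0, 10, 20, 30, 40, 50, 60].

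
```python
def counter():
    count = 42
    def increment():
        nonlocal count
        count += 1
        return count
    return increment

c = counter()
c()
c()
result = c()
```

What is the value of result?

Step 1: counter() creates closure with count = 42.
Step 2: Each c() call increments count via nonlocal. After 3 calls: 42 + 3 = 45.
Step 3: result = 45

The answer is 45.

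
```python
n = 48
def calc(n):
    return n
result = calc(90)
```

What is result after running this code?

Step 1: Global n = 48.
Step 2: calc(90) takes parameter n = 90, which shadows the global.
Step 3: result = 90

The answer is 90.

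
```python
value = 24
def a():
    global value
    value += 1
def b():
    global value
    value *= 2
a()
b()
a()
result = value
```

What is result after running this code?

Step 1: value = 24.
Step 2: a(): value = 24 + 1 = 25.
Step 3: b(): value = 25 * 2 = 50.
Step 4: a(): value = 50 + 1 = 51

The answer is 51.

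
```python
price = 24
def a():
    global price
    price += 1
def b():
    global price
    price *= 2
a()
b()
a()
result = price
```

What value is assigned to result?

Step 1: price = 24.
Step 2: a(): price = 24 + 1 = 25.
Step 3: b(): price = 25 * 2 = 50.
Step 4: a(): price = 50 + 1 = 51

The answer is 51.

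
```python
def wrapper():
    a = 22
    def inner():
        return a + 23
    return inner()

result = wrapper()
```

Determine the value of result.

Step 1: wrapper() defines a = 22.
Step 2: inner() reads a = 22 from enclosing scope, returns 22 + 23 = 45.
Step 3: result = 45

The answer is 45.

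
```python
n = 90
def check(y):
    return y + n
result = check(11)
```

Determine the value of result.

Step 1: n = 90 is defined globally.
Step 2: check(11) uses parameter y = 11 and looks up n from global scope = 90.
Step 3: result = 11 + 90 = 101

The answer is 101.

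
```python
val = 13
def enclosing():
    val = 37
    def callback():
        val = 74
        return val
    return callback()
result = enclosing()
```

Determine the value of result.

Step 1: Three scopes define val: global (13), enclosing (37), callback (74).
Step 2: callback() has its own local val = 74, which shadows both enclosing and global.
Step 3: result = 74 (local wins in LEGB)

The answer is 74.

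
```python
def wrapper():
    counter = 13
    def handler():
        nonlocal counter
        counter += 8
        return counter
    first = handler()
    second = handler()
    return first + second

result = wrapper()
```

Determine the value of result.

Step 1: counter starts at 13.
Step 2: First call: counter = 13 + 8 = 21, returns 21.
Step 3: Second call: counter = 21 + 8 = 29, returns 29.
Step 4: result = 21 + 29 = 50

The answer is 50.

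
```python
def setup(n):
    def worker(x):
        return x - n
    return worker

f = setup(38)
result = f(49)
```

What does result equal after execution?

Step 1: setup(38) creates a closure capturing n = 38.
Step 2: f(49) computes 49 - 38 = 11.
Step 3: result = 11

The answer is 11.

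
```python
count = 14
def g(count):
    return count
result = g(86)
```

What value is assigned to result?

Step 1: Global count = 14.
Step 2: g(86) takes parameter count = 86, which shadows the global.
Step 3: result = 86

The answer is 86.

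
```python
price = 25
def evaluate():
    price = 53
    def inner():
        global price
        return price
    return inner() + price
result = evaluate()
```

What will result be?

Step 1: Global price = 25. evaluate() shadows with local price = 53.
Step 2: inner() uses global keyword, so inner() returns global price = 25.
Step 3: evaluate() returns 25 + 53 = 78

The answer is 78.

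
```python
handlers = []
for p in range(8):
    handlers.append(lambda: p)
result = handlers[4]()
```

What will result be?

Step 1: The loop creates 8 lambdas, all referencing the same variable p.
Step 2: After the loop, p = 7 (final value).
Step 3: handlers[4]() looks up p at call time and finds 7. This is the late binding gotcha. result = 7

The answer is 7.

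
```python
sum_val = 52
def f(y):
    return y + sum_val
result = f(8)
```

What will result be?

Step 1: sum_val = 52 is defined globally.
Step 2: f(8) uses parameter y = 8 and looks up sum_val from global scope = 52.
Step 3: result = 8 + 52 = 60

The answer is 60.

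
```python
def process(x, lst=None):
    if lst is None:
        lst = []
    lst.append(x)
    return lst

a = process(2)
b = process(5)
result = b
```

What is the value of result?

Step 1: None default with guard creates a NEW list each call.
Step 2: a = [2] (fresh list). b = [5] (another fresh list).
Step 3: result = [5] (this is the fix for mutable default)

The answer is [5].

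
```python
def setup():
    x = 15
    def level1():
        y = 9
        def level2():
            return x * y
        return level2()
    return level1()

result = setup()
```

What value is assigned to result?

Step 1: x = 15 in setup. y = 9 in level1.
Step 2: level2() reads x = 15 and y = 9 from enclosing scopes.
Step 3: result = 15 * 9 = 135

The answer is 135.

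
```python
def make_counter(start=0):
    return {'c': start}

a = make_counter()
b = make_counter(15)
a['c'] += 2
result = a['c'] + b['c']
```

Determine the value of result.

Step 1: make_counter() returns a new dict each call (immutable default 0).
Step 2: a = {'c': 0}, b = {'c': 15}.
Step 3: a['c'] += 2 = 2. result = 2 + 15 = 17

The answer is 17.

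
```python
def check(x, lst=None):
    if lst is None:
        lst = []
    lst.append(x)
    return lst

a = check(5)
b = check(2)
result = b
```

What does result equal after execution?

Step 1: None default with guard creates a NEW list each call.
Step 2: a = [5] (fresh list). b = [2] (another fresh list).
Step 3: result = [2] (this is the fix for mutable default)

The answer is [2].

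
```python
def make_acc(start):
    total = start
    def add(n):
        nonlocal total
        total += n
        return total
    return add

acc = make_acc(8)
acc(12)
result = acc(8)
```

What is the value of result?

Step 1: make_acc(8) creates closure with total = 8.
Step 2: First acc(12): total = 8 + 12 = 20.
Step 3: Second acc(8): total = 20 + 8 = 28. result = 28

The answer is 28.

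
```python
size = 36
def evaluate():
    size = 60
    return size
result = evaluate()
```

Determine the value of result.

Step 1: Global size = 36.
Step 2: evaluate() creates local size = 60, shadowing the global.
Step 3: Returns local size = 60. result = 60

The answer is 60.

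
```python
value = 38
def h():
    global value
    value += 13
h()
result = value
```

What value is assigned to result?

Step 1: value = 38 globally.
Step 2: h() modifies global value: value += 13 = 51.
Step 3: result = 51

The answer is 51.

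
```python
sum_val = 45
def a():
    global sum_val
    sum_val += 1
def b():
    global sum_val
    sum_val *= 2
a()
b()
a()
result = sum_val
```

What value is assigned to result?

Step 1: sum_val = 45.
Step 2: a(): sum_val = 45 + 1 = 46.
Step 3: b(): sum_val = 46 * 2 = 92.
Step 4: a(): sum_val = 92 + 1 = 93

The answer is 93.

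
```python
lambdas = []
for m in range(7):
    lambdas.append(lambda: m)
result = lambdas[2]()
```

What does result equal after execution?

Step 1: The loop creates 7 lambdas, all referencing the same variable m.
Step 2: After the loop, m = 6 (final value).
Step 3: lambdas[2]() looks up m at call time and finds 6. This is the late binding gotcha. result = 6

The answer is 6.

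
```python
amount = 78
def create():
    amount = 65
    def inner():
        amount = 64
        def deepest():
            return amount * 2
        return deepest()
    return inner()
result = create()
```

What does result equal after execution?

Step 1: deepest() looks up amount through LEGB: not local, finds amount = 64 in enclosing inner().
Step 2: Returns 64 * 2 = 128.
Step 3: result = 128

The answer is 128.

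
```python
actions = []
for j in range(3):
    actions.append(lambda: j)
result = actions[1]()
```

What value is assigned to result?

Step 1: The loop creates 3 lambdas, all referencing the same variable j.
Step 2: After the loop, j = 2 (final value).
Step 3: actions[1]() looks up j at call time and finds 2. This is the late binding gotcha. result = 2

The answer is 2.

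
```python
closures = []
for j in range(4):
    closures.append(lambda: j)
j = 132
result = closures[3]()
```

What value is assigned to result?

Step 1: Lambdas capture the variable j by reference, not by value.
Step 2: After the loop, j is reassigned to 132.
Step 3: closures[3]() looks up the current j = 132. result = 132

The answer is 132.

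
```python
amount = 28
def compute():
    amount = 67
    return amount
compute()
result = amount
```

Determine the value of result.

Step 1: Global amount = 28.
Step 2: compute() creates local amount = 67 (shadow, not modification).
Step 3: After compute() returns, global amount is unchanged. result = 28

The answer is 28.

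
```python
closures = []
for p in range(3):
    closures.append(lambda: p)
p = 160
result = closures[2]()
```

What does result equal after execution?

Step 1: Lambdas capture the variable p by reference, not by value.
Step 2: After the loop, p is reassigned to 160.
Step 3: closures[2]() looks up the current p = 160. result = 160

The answer is 160.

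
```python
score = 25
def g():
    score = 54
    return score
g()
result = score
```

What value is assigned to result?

Step 1: Global score = 25.
Step 2: g() creates local score = 54 (shadow, not modification).
Step 3: After g() returns, global score is unchanged. result = 25

The answer is 25.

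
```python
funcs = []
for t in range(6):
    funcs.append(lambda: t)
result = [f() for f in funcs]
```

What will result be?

Step 1: All 6 lambdas share the same variable t.
Step 2: After the loop, t = 5.
Step 3: Each call returns 5. result = [5, 5, 5, 5, 5, 5]

The answer is [5, 5, 5, 5, 5, 5].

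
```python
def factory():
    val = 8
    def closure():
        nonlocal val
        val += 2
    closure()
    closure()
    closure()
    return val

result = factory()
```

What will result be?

Step 1: val starts at 8.
Step 2: closure() is called 3 times, each adding 2.
Step 3: val = 8 + 2 * 3 = 14

The answer is 14.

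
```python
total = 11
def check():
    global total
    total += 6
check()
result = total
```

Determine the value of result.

Step 1: total = 11 globally.
Step 2: check() modifies global total: total += 6 = 17.
Step 3: result = 17

The answer is 17.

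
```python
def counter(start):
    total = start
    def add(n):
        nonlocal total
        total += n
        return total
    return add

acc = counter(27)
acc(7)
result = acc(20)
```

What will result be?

Step 1: counter(27) creates closure with total = 27.
Step 2: First acc(7): total = 27 + 7 = 34.
Step 3: Second acc(20): total = 34 + 20 = 54. result = 54

The answer is 54.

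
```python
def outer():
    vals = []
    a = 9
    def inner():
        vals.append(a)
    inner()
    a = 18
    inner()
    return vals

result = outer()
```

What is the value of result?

Step 1: a = 9. inner() appends current a to vals.
Step 2: First inner(): appends 9. Then a = 18.
Step 3: Second inner(): appends 18 (closure sees updated a). result = [9, 18]

The answer is [9, 18].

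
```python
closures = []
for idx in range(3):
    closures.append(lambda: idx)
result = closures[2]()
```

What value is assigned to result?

Step 1: The loop creates 3 lambdas, all referencing the same variable idx.
Step 2: After the loop, idx = 2 (final value).
Step 3: closures[2]() looks up idx at call time and finds 2. This is the late binding gotcha. result = 2

The answer is 2.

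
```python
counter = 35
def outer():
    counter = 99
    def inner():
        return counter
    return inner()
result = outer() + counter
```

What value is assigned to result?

Step 1: Global counter = 35. outer() shadows with counter = 99.
Step 2: inner() returns enclosing counter = 99. outer() = 99.
Step 3: result = 99 + global counter (35) = 134

The answer is 134.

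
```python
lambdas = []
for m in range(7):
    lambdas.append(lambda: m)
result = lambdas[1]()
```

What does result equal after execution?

Step 1: The loop creates 7 lambdas, all referencing the same variable m.
Step 2: After the loop, m = 6 (final value).
Step 3: lambdas[1]() looks up m at call time and finds 6. This is the late binding gotcha. result = 6

The answer is 6.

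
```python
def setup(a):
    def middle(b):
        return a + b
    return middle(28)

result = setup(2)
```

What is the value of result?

Step 1: setup(2) passes a = 2.
Step 2: middle(28) has b = 28, reads a = 2 from enclosing.
Step 3: result = 2 + 28 = 30

The answer is 30.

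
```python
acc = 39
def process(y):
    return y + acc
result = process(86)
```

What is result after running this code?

Step 1: acc = 39 is defined globally.
Step 2: process(86) uses parameter y = 86 and looks up acc from global scope = 39.
Step 3: result = 86 + 39 = 125

The answer is 125.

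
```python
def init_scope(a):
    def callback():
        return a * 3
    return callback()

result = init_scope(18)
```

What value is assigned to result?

Step 1: init_scope(18) binds parameter a = 18.
Step 2: callback() accesses a = 18 from enclosing scope.
Step 3: result = 18 * 3 = 54

The answer is 54.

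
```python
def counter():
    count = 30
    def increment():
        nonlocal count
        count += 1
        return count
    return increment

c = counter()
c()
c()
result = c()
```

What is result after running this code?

Step 1: counter() creates closure with count = 30.
Step 2: Each c() call increments count via nonlocal. After 3 calls: 30 + 3 = 33.
Step 3: result = 33

The answer is 33.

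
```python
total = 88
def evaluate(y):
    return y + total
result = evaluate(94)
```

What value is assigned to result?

Step 1: total = 88 is defined globally.
Step 2: evaluate(94) uses parameter y = 94 and looks up total from global scope = 88.
Step 3: result = 94 + 88 = 182

The answer is 182.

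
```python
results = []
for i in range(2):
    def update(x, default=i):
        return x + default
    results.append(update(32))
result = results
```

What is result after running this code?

Step 1: Default argument default=i is evaluated at function definition time.
Step 2: Each iteration creates update with default = current i value.
Step 3: update(32) returns 32 + default. results = [32, 33]

The answer is [32, 33].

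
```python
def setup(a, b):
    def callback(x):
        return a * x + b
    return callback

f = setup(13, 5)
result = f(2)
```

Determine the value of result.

Step 1: setup(13, 5) captures a = 13, b = 5.
Step 2: f(2) computes 13 * 2 + 5 = 31.
Step 3: result = 31

The answer is 31.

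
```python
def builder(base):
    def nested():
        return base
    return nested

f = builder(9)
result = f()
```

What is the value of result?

Step 1: builder(9) creates closure capturing base = 9.
Step 2: f() returns the captured base = 9.
Step 3: result = 9

The answer is 9.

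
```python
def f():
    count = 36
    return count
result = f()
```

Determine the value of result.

Step 1: f() defines count = 36 in its local scope.
Step 2: return count finds the local variable count = 36.
Step 3: result = 36

The answer is 36.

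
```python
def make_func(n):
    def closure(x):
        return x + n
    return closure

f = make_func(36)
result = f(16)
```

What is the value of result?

Step 1: make_func(36) creates a closure that captures n = 36.
Step 2: f(16) calls the closure with x = 16, returning 16 + 36 = 52.
Step 3: result = 52

The answer is 52.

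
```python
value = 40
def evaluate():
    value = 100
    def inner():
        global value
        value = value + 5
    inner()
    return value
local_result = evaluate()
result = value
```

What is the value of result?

Step 1: Global value = 40. evaluate() creates local value = 100.
Step 2: inner() declares global value and adds 5: global value = 40 + 5 = 45.
Step 3: evaluate() returns its local value = 100 (unaffected by inner).
Step 4: result = global value = 45

The answer is 45.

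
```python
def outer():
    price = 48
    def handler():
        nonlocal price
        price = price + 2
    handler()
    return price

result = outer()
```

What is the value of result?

Step 1: outer() sets price = 48.
Step 2: handler() uses nonlocal to modify price in outer's scope: price = 48 + 2 = 50.
Step 3: outer() returns the modified price = 50

The answer is 50.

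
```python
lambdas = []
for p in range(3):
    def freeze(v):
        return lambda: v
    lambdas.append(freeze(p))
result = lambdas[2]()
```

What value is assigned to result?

Step 1: freeze(p) creates a new scope capturing v = p at call time.
Step 2: lambdas[2] = freeze(2), so its lambda captures v = 2.
Step 3: result = 2 (closure factory fixes late binding)

The answer is 2.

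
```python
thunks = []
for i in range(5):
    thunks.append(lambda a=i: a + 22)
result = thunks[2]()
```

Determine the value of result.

Step 1: Default argument a=i captures i's value at definition time.
Step 2: thunks[2] was defined when i = 2, so a defaults to 2.
Step 3: result = 2 + 22 = 24 (default arg fixes the late binding issue)

The answer is 24.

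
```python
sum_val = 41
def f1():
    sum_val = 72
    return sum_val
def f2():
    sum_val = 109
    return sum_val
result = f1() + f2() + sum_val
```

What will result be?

Step 1: Each function shadows global sum_val with its own local.
Step 2: f1() returns 72, f2() returns 109.
Step 3: Global sum_val = 41 is unchanged. result = 72 + 109 + 41 = 222

The answer is 222.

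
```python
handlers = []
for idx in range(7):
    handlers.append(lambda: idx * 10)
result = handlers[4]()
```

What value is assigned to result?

Step 1: All lambdas reference the same variable idx (late binding).
Step 2: After the loop, idx = 6. Every lambda returns idx * 10.
Step 3: handlers[4]() = 6 * 10 = 60

The answer is 60.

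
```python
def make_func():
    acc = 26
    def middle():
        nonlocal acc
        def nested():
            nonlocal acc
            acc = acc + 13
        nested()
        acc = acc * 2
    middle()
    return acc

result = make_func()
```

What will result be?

Step 1: acc = 26.
Step 2: nested() adds 13: acc = 26 + 13 = 39.
Step 3: middle() doubles: acc = 39 * 2 = 78.
Step 4: result = 78

The answer is 78.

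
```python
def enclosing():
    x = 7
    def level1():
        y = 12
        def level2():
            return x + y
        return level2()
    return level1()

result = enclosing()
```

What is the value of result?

Step 1: x = 7 in enclosing. y = 12 in level1.
Step 2: level2() reads x = 7 and y = 12 from enclosing scopes.
Step 3: result = 7 + 12 = 19

The answer is 19.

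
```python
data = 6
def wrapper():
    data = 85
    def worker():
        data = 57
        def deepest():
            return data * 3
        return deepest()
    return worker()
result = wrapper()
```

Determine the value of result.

Step 1: deepest() looks up data through LEGB: not local, finds data = 57 in enclosing worker().
Step 2: Returns 57 * 3 = 171.
Step 3: result = 171

The answer is 171.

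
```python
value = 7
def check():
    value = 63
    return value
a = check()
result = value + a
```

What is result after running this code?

Step 1: Global value = 7. check() returns local value = 63.
Step 2: a = 63. Global value still = 7.
Step 3: result = 7 + 63 = 70

The answer is 70.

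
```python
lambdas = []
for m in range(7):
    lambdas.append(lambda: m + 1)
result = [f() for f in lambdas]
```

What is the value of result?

Step 1: All lambdas capture m by reference. After the loop, m = 6.
Step 2: Each call returns 6 + 1 = 7.
Step 3: result = [7, 7, 7, 7, 7, 7, 7]

The answer is [7, 7, 7, 7, 7, 7, 7].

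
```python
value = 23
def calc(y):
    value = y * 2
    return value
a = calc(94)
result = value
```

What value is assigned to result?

Step 1: Global value = 23.
Step 2: calc(94) creates local value = 94 * 2 = 188.
Step 3: Global value unchanged because no global keyword. result = 23

The answer is 23.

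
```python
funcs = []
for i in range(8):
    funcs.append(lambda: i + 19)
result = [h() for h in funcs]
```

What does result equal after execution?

Step 1: All lambdas capture i by reference. After the loop, i = 7.
Step 2: Each call returns 7 + 19 = 26.
Step 3: result = [26, 26, 26, 26, 26, 26, 26, 26]

The answer is [26, 26, 26, 26, 26, 26, 26, 26].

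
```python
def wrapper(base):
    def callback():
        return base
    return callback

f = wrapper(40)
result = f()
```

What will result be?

Step 1: wrapper(40) creates closure capturing base = 40.
Step 2: f() returns the captured base = 40.
Step 3: result = 40

The answer is 40.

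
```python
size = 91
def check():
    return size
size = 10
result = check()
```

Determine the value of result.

Step 1: size is first set to 91, then reassigned to 10.
Step 2: check() is called after the reassignment, so it looks up the current global size = 10.
Step 3: result = 10

The answer is 10.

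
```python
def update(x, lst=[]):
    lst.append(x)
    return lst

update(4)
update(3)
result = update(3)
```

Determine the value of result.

Step 1: Mutable default argument gotcha! The list [] is created once.
Step 2: Each call appends to the SAME list: [4], [4, 3], [4, 3, 3].
Step 3: result = [4, 3, 3]

The answer is [4, 3, 3].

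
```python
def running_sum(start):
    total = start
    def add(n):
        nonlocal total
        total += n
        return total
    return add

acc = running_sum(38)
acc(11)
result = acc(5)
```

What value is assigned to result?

Step 1: running_sum(38) creates closure with total = 38.
Step 2: First acc(11): total = 38 + 11 = 49.
Step 3: Second acc(5): total = 49 + 5 = 54. result = 54

The answer is 54.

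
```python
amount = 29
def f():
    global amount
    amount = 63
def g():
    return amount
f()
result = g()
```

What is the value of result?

Step 1: amount = 29.
Step 2: f() sets global amount = 63.
Step 3: g() reads global amount = 63. result = 63

The answer is 63.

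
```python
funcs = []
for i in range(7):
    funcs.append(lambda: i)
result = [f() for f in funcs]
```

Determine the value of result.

Step 1: All 7 lambdas share the same variable i.
Step 2: After the loop, i = 6.
Step 3: Each call returns 6. result = [6, 6, 6, 6, 6, 6, 6]

The answer is [6, 6, 6, 6, 6, 6, 6].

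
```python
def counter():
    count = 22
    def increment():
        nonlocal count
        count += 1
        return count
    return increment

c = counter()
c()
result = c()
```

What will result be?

Step 1: counter() creates closure with count = 22.
Step 2: Each c() call increments count via nonlocal. After 2 calls: 22 + 2 = 24.
Step 3: result = 24

The answer is 24.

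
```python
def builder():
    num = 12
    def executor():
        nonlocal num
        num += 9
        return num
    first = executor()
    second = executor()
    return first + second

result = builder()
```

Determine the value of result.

Step 1: num starts at 12.
Step 2: First call: num = 12 + 9 = 21, returns 21.
Step 3: Second call: num = 21 + 9 = 30, returns 30.
Step 4: result = 21 + 30 = 51

The answer is 51.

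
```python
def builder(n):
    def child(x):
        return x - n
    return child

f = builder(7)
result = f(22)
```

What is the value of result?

Step 1: builder(7) creates a closure capturing n = 7.
Step 2: f(22) computes 22 - 7 = 15.
Step 3: result = 15

The answer is 15.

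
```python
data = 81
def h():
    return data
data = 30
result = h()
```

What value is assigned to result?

Step 1: data is first set to 81, then reassigned to 30.
Step 2: h() is called after the reassignment, so it looks up the current global data = 30.
Step 3: result = 30

The answer is 30.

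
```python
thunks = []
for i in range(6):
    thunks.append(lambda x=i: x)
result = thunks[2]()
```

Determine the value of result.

Step 1: Default argument x=i captures i's value at each iteration.
Step 2: thunks[2] captured x = 2 when i was 2.
Step 3: result = 2

The answer is 2.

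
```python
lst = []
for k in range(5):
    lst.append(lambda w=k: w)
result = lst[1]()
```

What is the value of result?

Step 1: Default argument w=k captures k's value at each iteration.
Step 2: lst[1] captured w = 1 when k was 1.
Step 3: result = 1

The answer is 1.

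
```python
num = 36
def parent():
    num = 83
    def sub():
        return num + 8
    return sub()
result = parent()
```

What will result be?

Step 1: parent() shadows global num with num = 83.
Step 2: sub() finds num = 83 in enclosing scope, computes 83 + 8 = 91.
Step 3: result = 91

The answer is 91.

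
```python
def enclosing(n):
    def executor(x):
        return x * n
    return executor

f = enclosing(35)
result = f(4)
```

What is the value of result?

Step 1: enclosing(35) creates a closure capturing n = 35.
Step 2: f(4) computes 4 * 35 = 140.
Step 3: result = 140

The answer is 140.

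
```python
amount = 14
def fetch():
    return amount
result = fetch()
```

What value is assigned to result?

Step 1: amount = 14 is defined in the global scope.
Step 2: fetch() looks up amount. No local amount exists, so Python checks the global scope via LEGB rule and finds amount = 14.
Step 3: result = 14

The answer is 14.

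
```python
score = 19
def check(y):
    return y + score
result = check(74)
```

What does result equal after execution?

Step 1: score = 19 is defined globally.
Step 2: check(74) uses parameter y = 74 and looks up score from global scope = 19.
Step 3: result = 74 + 19 = 93

The answer is 93.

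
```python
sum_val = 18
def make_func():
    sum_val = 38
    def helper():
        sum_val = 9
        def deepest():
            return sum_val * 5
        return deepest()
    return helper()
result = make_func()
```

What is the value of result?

Step 1: deepest() looks up sum_val through LEGB: not local, finds sum_val = 9 in enclosing helper().
Step 2: Returns 9 * 5 = 45.
Step 3: result = 45

The answer is 45.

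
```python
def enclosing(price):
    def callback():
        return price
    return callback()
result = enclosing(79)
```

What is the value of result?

Step 1: enclosing(79) binds parameter price = 79.
Step 2: callback() looks up price in enclosing scope and finds the parameter price = 79.
Step 3: result = 79

The answer is 79.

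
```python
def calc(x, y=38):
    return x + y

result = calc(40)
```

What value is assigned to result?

Step 1: calc(40) uses default y = 38.
Step 2: Returns 40 + 38 = 78.
Step 3: result = 78

The answer is 78.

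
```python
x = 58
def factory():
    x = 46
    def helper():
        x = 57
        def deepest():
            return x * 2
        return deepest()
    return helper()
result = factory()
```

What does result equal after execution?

Step 1: deepest() looks up x through LEGB: not local, finds x = 57 in enclosing helper().
Step 2: Returns 57 * 2 = 114.
Step 3: result = 114

The answer is 114.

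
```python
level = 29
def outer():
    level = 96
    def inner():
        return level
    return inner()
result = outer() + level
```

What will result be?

Step 1: Global level = 29. outer() shadows with level = 96.
Step 2: inner() returns enclosing level = 96. outer() = 96.
Step 3: result = 96 + global level (29) = 125

The answer is 125.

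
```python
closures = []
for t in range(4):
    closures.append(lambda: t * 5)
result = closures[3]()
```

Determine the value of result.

Step 1: All lambdas reference the same variable t (late binding).
Step 2: After the loop, t = 3. Every lambda returns t * 5.
Step 3: closures[3]() = 3 * 5 = 15

The answer is 15.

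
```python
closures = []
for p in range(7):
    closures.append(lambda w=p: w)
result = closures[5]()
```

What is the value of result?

Step 1: Default argument w=p captures p's value at each iteration.
Step 2: closures[5] captured w = 5 when p was 5.
Step 3: result = 5

The answer is 5.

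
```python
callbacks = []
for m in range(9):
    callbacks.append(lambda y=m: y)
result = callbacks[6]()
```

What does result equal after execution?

Step 1: Default argument y=m captures m's value at each iteration.
Step 2: callbacks[6] captured y = 6 when m was 6.
Step 3: result = 6

The answer is 6.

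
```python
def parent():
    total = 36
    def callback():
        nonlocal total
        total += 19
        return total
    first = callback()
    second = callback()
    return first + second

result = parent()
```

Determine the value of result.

Step 1: total starts at 36.
Step 2: First call: total = 36 + 19 = 55, returns 55.
Step 3: Second call: total = 55 + 19 = 74, returns 74.
Step 4: result = 55 + 74 = 129

The answer is 129.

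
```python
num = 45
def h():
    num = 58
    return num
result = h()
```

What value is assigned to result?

Step 1: Global num = 45.
Step 2: h() creates local num = 58, shadowing the global.
Step 3: Returns local num = 58. result = 58

The answer is 58.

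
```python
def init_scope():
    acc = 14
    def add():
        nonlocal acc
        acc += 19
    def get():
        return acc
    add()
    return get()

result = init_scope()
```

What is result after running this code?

Step 1: acc = 14. add() modifies it via nonlocal, get() reads it.
Step 2: add() makes acc = 14 + 19 = 33.
Step 3: get() returns 33. result = 33

The answer is 33.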